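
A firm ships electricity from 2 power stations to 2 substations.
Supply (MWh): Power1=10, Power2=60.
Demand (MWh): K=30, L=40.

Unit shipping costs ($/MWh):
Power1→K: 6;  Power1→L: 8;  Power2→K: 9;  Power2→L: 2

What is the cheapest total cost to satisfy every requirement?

320

One minimum-cost allocation:
  Power1 to K: 10 × $6 = $60
  Power2 to K: 20 × $9 = $180
  Power2 to L: 40 × $2 = $80
Total = 60 + 180 + 80 = $320.
(Supply check: Power1 ships 10; Power2 ships 60.)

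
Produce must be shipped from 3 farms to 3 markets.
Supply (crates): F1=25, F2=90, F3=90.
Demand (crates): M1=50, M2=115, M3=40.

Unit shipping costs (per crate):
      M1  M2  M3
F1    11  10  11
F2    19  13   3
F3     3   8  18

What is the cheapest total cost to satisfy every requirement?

1490

A cheapest plan:
  F1 to M2: 25 × 10 = 250
  F2 to M2: 50 × 13 = 650
  F2 to M3: 40 × 3 = 120
  F3 to M1: 50 × 3 = 150
  F3 to M2: 40 × 8 = 320
Total = 250 + 650 + 120 + 150 + 320 = 1490.
(Supply check: F1 ships 25; F2 ships 90; F3 ships 90.)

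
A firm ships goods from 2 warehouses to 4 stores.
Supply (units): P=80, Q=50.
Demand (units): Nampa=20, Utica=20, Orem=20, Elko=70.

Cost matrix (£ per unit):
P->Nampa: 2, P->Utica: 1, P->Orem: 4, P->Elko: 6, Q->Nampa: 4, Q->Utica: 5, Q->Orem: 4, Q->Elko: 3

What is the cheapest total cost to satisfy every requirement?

An optimal shipping plan:
  P→Nampa: 20 × £2 = £40
  P→Utica: 20 × £1 = £20
  P→Orem: 20 × £4 = £80
  P→Elko: 20 × £6 = £120
  Q→Elko: 50 × £3 = £150
Total = 40 + 20 + 80 + 120 + 150 = £410.
(Supply check: P ships 80; Q ships 50.)

410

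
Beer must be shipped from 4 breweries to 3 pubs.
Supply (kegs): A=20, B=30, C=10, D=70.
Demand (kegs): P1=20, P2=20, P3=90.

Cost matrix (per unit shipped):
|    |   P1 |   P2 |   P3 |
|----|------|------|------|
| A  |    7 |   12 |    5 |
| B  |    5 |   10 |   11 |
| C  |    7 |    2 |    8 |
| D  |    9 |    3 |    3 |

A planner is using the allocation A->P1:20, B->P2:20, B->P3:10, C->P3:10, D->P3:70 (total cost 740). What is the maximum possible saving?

Current plan cost = 20·7 + 20·10 + 10·11 + 10·8 + 70·3 = 740.
Optimal plan:
  A->P3: 20 × 5 = 100
  B->P1: 20 × 5 = 100
  B->P2: 10 × 10 = 100
  C->P2: 10 × 2 = 20
  D->P3: 70 × 3 = 210
Optimal cost = 530.
Saving = 740 − 530 = 210.

210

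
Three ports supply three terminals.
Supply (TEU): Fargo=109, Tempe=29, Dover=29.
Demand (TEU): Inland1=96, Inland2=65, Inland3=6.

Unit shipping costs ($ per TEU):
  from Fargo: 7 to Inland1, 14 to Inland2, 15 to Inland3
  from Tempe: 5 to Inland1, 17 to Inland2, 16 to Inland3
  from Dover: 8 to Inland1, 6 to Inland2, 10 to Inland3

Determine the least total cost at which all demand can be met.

A cheapest plan:
  Fargo->Inland1: 67 × $7 = $469
  Fargo->Inland2: 36 × $14 = $504
  Fargo->Inland3: 6 × $15 = $90
  Tempe->Inland1: 29 × $5 = $145
  Dover->Inland2: 29 × $6 = $174
Total = 469 + 504 + 90 + 145 + 174 = $1382.
(Supply check: Fargo ships 109; Tempe ships 29; Dover ships 29.)

1382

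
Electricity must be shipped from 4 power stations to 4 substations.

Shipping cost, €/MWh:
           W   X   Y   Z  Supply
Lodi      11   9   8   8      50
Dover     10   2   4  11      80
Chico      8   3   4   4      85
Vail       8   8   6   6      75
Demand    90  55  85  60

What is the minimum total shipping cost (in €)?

1595

One minimum-cost allocation:
  Lodi->W: 15 × €11 = €165
  Lodi->Z: 35 × €8 = €280
  Dover->X: 55 × €2 = €110
  Dover->Y: 25 × €4 = €100
  Chico->Y: 60 × €4 = €240
  Chico->Z: 25 × €4 = €100
  Vail->W: 75 × €8 = €600
Total = 165 + 280 + 110 + 100 + 240 + 100 + 600 = €1595.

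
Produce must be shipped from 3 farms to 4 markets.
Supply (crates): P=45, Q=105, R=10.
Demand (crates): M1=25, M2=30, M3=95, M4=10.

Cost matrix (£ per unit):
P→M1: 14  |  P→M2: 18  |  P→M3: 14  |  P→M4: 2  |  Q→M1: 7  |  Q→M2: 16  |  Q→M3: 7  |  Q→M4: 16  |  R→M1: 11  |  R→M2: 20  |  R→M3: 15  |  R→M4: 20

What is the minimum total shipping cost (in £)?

1475

An optimal shipping plan:
  P to M2: 30 crates
  P to M3: 5 crates
  P to M4: 10 crates
  Q to M1: 15 crates
  Q to M3: 90 crates
  R to M1: 10 crates
Total cost = £1475.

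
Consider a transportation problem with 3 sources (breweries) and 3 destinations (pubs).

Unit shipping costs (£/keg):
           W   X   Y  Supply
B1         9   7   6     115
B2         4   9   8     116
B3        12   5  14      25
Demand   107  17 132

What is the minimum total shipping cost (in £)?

Optimal allocation:
  B1→Y: 115 × £6 = £690
  B2→W: 107 × £4 = £428
  B2→Y: 9 × £8 = £72
  B3→X: 17 × £5 = £85
  B3→Y: 8 × £14 = £112
Total = 690 + 428 + 72 + 85 + 112 = £1387.

1387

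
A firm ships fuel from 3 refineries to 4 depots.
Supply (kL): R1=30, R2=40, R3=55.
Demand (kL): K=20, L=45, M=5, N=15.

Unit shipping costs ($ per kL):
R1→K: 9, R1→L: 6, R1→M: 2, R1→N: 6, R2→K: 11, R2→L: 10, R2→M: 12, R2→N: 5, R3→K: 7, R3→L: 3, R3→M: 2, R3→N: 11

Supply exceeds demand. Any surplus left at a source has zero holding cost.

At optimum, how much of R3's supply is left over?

Minimum-cost shipments:
  R1→K: 10 × $9 = $90
  R1→M: 5 × $2 = $10
  R2→N: 15 × $5 = $75
  R3→K: 10 × $7 = $70
  R3→L: 45 × $3 = $135
Total cost = $380.
R3 ships 55 of its 55, leaving 0.

0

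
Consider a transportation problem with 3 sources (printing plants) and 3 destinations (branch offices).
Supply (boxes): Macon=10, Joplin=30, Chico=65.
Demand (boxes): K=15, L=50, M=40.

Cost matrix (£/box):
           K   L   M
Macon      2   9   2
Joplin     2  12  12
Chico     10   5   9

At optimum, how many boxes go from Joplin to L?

0

Solving gives:
  Macon to M: 10 × £2 = £20
  Joplin to K: 15 × £2 = £30
  Joplin to M: 15 × £12 = £180
  Chico to L: 50 × £5 = £250
  Chico to M: 15 × £9 = £135
Total cost = £615.
The route Joplin→L is not used.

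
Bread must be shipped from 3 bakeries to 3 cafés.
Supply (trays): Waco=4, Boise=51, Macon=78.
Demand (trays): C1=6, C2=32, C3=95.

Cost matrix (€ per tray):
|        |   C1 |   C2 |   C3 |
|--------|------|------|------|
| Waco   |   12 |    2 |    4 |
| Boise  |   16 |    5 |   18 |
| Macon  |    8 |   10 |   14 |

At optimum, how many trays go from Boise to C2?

32

Optimal shipments:
  Waco to C3: 4 × €4 = €16
  Boise to C2: 32 × €5 = €160
  Boise to C3: 19 × €18 = €342
  Macon to C1: 6 × €8 = €48
  Macon to C3: 72 × €14 = €1008
Total cost = €1574.
So Boise→C2 carries 32 trays.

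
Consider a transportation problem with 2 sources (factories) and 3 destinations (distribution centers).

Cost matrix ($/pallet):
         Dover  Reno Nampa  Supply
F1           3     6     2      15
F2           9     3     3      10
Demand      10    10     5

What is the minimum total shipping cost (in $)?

70

An optimal shipping plan:
  F1→Dover: 10 × $3 = $30
  F1→Nampa: 5 × $2 = $10
  F2→Reno: 10 × $3 = $30
Total = 30 + 10 + 30 = $70.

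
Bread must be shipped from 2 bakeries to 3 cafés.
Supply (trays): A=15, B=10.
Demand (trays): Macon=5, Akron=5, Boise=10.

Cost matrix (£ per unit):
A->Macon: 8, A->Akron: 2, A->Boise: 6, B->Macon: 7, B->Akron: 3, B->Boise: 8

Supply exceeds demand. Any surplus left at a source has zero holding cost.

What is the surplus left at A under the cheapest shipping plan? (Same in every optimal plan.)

0

Minimum-cost shipments:
  A->Akron: 5 × £2 = £10
  A->Boise: 10 × £6 = £60
  B->Macon: 5 × £7 = £35
Total cost = £105.
A ships 15 of its 15, leaving 0.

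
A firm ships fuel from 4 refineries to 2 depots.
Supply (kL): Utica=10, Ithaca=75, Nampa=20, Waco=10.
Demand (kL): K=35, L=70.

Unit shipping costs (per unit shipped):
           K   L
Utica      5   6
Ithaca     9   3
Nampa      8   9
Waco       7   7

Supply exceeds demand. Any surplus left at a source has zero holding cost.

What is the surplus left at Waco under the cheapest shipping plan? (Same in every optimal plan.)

0

Minimum-cost shipments:
  Utica–K: 10 × 5 = 50
  Ithaca–L: 70 × 3 = 210
  Nampa–K: 15 × 8 = 120
  Waco–K: 10 × 7 = 70
Total cost = 450.
Waco ships 10 of its 10, leaving 0.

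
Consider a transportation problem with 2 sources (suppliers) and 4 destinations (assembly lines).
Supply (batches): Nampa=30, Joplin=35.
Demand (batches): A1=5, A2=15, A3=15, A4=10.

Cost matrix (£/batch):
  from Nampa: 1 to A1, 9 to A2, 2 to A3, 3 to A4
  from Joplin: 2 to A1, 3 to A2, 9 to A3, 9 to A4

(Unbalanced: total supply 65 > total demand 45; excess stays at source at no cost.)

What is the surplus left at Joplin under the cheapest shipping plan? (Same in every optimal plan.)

20

An optimal plan:
  Nampa to A1: 5 × £1 = £5
  Nampa to A3: 15 × £2 = £30
  Nampa to A4: 10 × £3 = £30
  Joplin to A2: 15 × £3 = £45
Total cost = £110.
Joplin ships 15 of its 35, leaving 20.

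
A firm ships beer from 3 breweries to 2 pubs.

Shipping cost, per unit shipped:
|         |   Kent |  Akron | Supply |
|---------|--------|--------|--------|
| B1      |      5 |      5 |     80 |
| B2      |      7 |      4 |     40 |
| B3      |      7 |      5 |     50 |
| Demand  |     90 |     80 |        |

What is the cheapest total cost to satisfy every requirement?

830

Optimal allocation:
  B1 to Kent: 80 kegs
  B2 to Akron: 40 kegs
  B3 to Kent: 10 kegs
  B3 to Akron: 40 kegs
Total cost = 830.
(Supply check: B1 ships 80; B2 ships 40; B3 ships 50.)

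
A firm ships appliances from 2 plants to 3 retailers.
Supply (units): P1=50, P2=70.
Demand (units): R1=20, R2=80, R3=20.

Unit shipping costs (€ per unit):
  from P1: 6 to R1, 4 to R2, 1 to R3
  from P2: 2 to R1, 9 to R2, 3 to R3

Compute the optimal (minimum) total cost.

570

An optimal shipping plan:
  P1 to R2: 50 units
  P2 to R1: 20 units
  P2 to R2: 30 units
  P2 to R3: 20 units
Total cost = €570.
(Supply check: P1 ships 50; P2 ships 70.)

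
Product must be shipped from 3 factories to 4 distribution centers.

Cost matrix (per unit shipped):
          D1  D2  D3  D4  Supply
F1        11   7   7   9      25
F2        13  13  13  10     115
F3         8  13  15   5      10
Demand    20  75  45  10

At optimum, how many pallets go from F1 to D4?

0

The minimum-cost plan:
  F1 to D2: 25 × 7 = 175
  F2 to D1: 20 × 13 = 260
  F2 to D2: 50 × 13 = 650
  F2 to D3: 45 × 13 = 585
  F3 to D4: 10 × 5 = 50
Total cost = 1720.
The route F1→D4 is not used.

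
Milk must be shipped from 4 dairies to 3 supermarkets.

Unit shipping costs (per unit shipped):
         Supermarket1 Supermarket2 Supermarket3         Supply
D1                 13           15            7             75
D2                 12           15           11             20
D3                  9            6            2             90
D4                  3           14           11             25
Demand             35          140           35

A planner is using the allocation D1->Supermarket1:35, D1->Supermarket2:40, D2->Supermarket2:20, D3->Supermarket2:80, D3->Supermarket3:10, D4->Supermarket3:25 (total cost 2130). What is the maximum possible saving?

400

Current plan cost = 35·13 + 40·15 + 20·15 + 80·6 + 10·2 + 25·11 = 2130.
Optimal plan:
  D1->Supermarket2: 40 × 15 = 600
  D1->Supermarket3: 35 × 7 = 245
  D2->Supermarket1: 10 × 12 = 120
  D2->Supermarket2: 10 × 15 = 150
  D3->Supermarket2: 90 × 6 = 540
  D4->Supermarket1: 25 × 3 = 75
Optimal cost = 1730.
Saving = 2130 − 1730 = 400.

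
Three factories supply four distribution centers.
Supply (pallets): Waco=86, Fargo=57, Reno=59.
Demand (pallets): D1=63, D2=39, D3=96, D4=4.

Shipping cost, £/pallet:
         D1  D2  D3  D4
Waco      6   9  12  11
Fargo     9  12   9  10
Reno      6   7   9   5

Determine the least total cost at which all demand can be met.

1581

One minimum-cost allocation:
  Waco->D1: 63 × £6 = £378
  Waco->D2: 23 × £9 = £207
  Fargo->D3: 57 × £9 = £513
  Reno->D2: 16 × £7 = £112
  Reno->D3: 39 × £9 = £351
  Reno->D4: 4 × £5 = £20
Total = 378 + 207 + 513 + 112 + 351 + 20 = £1581.
(Supply check: Waco ships 86; Fargo ships 57; Reno ships 59.)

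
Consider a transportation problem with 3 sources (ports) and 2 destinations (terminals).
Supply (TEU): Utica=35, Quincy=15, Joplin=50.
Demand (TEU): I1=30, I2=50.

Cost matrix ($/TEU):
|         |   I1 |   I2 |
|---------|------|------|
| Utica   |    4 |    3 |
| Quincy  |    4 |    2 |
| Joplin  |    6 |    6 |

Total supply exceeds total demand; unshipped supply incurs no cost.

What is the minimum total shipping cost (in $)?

One minimum-cost allocation:
  Utica->I2: 35 × $3 = $105
  Quincy->I2: 15 × $2 = $30
  Joplin->I1: 30 × $6 = $180
Total = 105 + 30 + 180 = $315.

315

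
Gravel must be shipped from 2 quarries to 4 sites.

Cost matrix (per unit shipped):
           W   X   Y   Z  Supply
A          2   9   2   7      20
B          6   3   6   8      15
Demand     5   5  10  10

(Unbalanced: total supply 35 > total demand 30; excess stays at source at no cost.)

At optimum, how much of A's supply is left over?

0

Minimum-cost shipments:
  A–W: 5 × 2 = 10
  A–Y: 10 × 2 = 20
  A–Z: 5 × 7 = 35
  B–X: 5 × 3 = 15
  B–Z: 5 × 8 = 40
Total cost = 120.
A ships 20 of its 20, leaving 0.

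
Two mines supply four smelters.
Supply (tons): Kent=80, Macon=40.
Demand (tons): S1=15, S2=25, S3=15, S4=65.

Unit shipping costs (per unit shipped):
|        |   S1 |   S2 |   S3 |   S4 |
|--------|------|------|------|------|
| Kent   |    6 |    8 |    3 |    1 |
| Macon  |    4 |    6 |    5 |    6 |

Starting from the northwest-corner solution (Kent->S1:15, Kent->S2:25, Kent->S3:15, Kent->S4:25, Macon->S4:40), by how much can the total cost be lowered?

Current plan cost = 15·6 + 25·8 + 15·3 + 25·1 + 40·6 = 600.
Optimal plan:
  Kent–S3: 15 tons
  Kent–S4: 65 tons
  Macon–S1: 15 tons
  Macon–S2: 25 tons
Optimal cost = 320.
Saving = 600 − 320 = 280.

280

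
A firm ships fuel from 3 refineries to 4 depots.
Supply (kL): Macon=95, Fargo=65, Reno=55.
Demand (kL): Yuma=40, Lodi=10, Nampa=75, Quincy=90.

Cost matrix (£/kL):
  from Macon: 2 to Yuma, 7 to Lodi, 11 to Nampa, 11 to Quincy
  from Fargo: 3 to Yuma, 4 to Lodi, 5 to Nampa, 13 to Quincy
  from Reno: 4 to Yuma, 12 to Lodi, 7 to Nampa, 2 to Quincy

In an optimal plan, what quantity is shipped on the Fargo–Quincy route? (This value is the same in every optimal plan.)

Optimal shipments:
  Macon–Yuma: 40 × £2 = £80
  Macon–Lodi: 10 × £7 = £70
  Macon–Nampa: 10 × £11 = £110
  Macon–Quincy: 35 × £11 = £385
  Fargo–Nampa: 65 × £5 = £325
  Reno–Quincy: 55 × £2 = £110
Total cost = £1080.
The route Fargo→Quincy is not used.

0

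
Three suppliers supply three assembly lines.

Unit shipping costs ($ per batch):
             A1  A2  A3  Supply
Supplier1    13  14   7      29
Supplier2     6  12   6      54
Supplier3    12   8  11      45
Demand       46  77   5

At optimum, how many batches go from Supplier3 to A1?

0

Optimal shipments:
  Supplier1→A2: 24 × $14 = $336
  Supplier1→A3: 5 × $7 = $35
  Supplier2→A1: 46 × $6 = $276
  Supplier2→A2: 8 × $12 = $96
  Supplier3→A2: 45 × $8 = $360
Total cost = $1103.
The route Supplier3→A1 is not used.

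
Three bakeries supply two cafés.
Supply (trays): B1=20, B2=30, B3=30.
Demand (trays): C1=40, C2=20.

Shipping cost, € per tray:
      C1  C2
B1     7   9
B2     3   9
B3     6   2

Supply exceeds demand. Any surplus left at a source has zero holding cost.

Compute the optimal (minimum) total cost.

Optimal allocation:
  B2→C1: 30 × €3 = €90
  B3→C1: 10 × €6 = €60
  B3→C2: 20 × €2 = €40
Total = 90 + 60 + 40 = €190.
(Supply check: B1 ships 0; B2 ships 30; B3 ships 30.)

190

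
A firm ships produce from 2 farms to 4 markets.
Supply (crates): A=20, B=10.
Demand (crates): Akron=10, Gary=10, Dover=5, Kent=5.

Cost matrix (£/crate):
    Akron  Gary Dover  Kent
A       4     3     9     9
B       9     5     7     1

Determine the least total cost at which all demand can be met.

An optimal shipping plan:
  A to Akron: 10 × £4 = £40
  A to Gary: 10 × £3 = £30
  B to Dover: 5 × £7 = £35
  B to Kent: 5 × £1 = £5
Total = 40 + 30 + 35 + 5 = £110.
(Supply check: A ships 20; B ships 10.)

110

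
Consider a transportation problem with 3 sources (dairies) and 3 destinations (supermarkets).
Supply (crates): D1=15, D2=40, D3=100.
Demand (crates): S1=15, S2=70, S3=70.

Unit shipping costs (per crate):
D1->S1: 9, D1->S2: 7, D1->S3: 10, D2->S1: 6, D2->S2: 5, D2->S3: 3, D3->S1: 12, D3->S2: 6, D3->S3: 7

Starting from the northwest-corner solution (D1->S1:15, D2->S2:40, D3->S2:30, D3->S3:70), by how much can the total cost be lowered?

Current plan cost = 15·9 + 40·5 + 30·6 + 70·7 = 1005.
Optimal plan:
  D1→S1: 15 × 9 = 135
  D2→S3: 40 × 3 = 120
  D3→S2: 70 × 6 = 420
  D3→S3: 30 × 7 = 210
Optimal cost = 885.
Saving = 1005 − 885 = 120.

120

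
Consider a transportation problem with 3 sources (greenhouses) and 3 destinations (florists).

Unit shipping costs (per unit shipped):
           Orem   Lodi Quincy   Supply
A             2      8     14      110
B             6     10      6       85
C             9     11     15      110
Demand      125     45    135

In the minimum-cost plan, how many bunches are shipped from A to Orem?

Solving gives:
  A->Orem: 110 × 2 = 220
  B->Quincy: 85 × 6 = 510
  C->Orem: 15 × 9 = 135
  C->Lodi: 45 × 11 = 495
  C->Quincy: 50 × 15 = 750
Total cost = 2110.
So A→Orem carries 110 bunches.

110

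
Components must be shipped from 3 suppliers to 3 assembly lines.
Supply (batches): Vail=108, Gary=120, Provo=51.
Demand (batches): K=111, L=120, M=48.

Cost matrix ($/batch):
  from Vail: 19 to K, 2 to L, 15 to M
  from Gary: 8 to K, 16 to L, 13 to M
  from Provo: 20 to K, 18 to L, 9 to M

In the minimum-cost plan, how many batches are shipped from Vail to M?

Optimal shipments:
  Vail–L: 108 batches
  Gary–K: 111 batches
  Gary–L: 9 batches
  Provo–L: 3 batches
  Provo–M: 48 batches
Total cost = $1734.
The route Vail→M is not used.

0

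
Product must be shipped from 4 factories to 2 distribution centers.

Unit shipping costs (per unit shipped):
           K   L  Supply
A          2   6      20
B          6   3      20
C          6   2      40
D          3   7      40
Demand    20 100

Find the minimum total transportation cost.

460

One minimum-cost allocation:
  A to L: 20 × 6 = 120
  B to L: 20 × 3 = 60
  C to L: 40 × 2 = 80
  D to K: 20 × 3 = 60
  D to L: 20 × 7 = 140
Total = 120 + 60 + 80 + 60 + 140 = 460.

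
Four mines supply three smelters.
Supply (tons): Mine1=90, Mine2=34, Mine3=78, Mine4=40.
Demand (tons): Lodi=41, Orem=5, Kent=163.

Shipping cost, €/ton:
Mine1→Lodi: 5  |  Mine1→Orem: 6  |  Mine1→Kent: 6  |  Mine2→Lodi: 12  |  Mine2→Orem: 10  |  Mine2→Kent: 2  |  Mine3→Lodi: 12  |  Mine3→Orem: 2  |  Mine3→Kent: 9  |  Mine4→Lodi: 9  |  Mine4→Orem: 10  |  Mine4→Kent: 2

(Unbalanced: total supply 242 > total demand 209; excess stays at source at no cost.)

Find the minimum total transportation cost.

1017

One minimum-cost allocation:
  Mine1->Lodi: 41 × €5 = €205
  Mine1->Kent: 49 × €6 = €294
  Mine2->Kent: 34 × €2 = €68
  Mine3->Orem: 5 × €2 = €10
  Mine3->Kent: 40 × €9 = €360
  Mine4->Kent: 40 × €2 = €80
Total = 205 + 294 + 68 + 10 + 360 + 80 = €1017.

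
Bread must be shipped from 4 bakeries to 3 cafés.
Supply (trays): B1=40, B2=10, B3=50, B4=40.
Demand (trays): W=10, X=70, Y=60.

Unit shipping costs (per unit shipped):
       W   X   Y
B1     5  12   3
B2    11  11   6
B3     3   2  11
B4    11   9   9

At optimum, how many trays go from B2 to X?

The minimum-cost plan:
  B1→Y: 40 trays
  B2→Y: 10 trays
  B3→W: 10 trays
  B3→X: 40 trays
  B4→X: 30 trays
  B4→Y: 10 trays
Total cost = 650.
The route B2→X is not used.

0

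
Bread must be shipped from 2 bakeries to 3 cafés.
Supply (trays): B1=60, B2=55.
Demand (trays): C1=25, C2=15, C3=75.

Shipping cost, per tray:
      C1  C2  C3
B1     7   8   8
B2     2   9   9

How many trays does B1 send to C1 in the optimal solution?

Solving gives:
  B1→C2: 15 × 8 = 120
  B1→C3: 45 × 8 = 360
  B2→C1: 25 × 2 = 50
  B2→C3: 30 × 9 = 270
Total cost = 800.
The route B1→C1 is not used.

0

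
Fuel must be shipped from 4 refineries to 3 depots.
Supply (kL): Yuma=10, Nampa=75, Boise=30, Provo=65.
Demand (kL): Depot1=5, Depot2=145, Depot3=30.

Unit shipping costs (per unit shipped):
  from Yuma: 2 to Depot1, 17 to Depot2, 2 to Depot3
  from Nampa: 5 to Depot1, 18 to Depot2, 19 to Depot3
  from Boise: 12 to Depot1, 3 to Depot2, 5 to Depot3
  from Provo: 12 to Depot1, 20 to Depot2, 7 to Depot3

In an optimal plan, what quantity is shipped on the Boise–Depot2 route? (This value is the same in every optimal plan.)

30

Solving gives:
  Yuma to Depot1: 5 × 2 = 10
  Yuma to Depot3: 5 × 2 = 10
  Nampa to Depot2: 75 × 18 = 1350
  Boise to Depot2: 30 × 3 = 90
  Provo to Depot2: 40 × 20 = 800
  Provo to Depot3: 25 × 7 = 175
Total cost = 2435.
So Boise→Depot2 carries 30 kL.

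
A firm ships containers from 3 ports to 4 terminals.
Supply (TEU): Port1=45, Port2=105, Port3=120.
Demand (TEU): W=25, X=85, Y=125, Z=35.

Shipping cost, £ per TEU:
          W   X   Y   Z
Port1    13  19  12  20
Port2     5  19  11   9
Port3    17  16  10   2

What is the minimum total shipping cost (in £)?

2975

An optimal shipping plan:
  Port1 to Y: 45 × £12 = £540
  Port2 to W: 25 × £5 = £125
  Port2 to Y: 80 × £11 = £880
  Port3 to X: 85 × £16 = £1360
  Port3 to Z: 35 × £2 = £70
Total = 540 + 125 + 880 + 1360 + 70 = £2975.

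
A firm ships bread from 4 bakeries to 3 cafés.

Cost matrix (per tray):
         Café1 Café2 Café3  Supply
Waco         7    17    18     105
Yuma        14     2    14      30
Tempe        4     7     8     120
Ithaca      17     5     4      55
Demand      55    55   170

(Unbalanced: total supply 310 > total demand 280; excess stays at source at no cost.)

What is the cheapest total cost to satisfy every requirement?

A cheapest plan:
  Waco->Café1: 55 × 7 = 385
  Waco->Café2: 20 × 17 = 340
  Yuma->Café2: 30 × 2 = 60
  Tempe->Café2: 5 × 7 = 35
  Tempe->Café3: 115 × 8 = 920
  Ithaca->Café3: 55 × 4 = 220
Total = 385 + 340 + 60 + 35 + 920 + 220 = 1960.
(Supply check: Waco ships 75; Yuma ships 30; Tempe ships 120; Ithaca ships 55.)

1960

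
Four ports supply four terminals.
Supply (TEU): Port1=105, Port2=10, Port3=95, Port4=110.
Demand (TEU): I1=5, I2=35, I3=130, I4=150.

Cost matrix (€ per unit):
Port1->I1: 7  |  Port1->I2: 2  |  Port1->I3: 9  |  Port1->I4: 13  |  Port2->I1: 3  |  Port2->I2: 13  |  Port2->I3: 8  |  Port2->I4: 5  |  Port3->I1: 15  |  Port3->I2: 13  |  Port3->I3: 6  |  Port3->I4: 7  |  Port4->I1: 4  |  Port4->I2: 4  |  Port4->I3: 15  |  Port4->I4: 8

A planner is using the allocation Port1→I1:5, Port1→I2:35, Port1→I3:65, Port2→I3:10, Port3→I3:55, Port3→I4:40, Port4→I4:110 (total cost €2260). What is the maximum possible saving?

45

Current plan cost = 5·7 + 35·2 + 65·9 + 10·8 + 55·6 + 40·7 + 110·8 = €2260.
Optimal plan:
  Port1–I2: 35 × €2 = €70
  Port1–I3: 70 × €9 = €630
  Port2–I4: 10 × €5 = €50
  Port3–I3: 60 × €6 = €360
  Port3–I4: 35 × €7 = €245
  Port4–I1: 5 × €4 = €20
  Port4–I4: 105 × €8 = €840
Optimal cost = €2215.
Saving = 2260 − 2215 = €45.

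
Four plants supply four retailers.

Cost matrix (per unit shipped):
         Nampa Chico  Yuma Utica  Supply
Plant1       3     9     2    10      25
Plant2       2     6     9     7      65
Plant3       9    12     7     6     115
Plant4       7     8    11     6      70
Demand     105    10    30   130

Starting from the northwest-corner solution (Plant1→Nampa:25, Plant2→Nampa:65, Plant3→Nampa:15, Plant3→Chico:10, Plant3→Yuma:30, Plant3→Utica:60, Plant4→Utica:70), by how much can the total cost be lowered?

95

Current plan cost = 25·3 + 65·2 + 15·9 + 10·12 + 30·7 + 60·6 + 70·6 = 1450.
Optimal plan:
  Plant1→Yuma: 25 × 2 = 50
  Plant2→Nampa: 65 × 2 = 130
  Plant3→Yuma: 5 × 7 = 35
  Plant3→Utica: 110 × 6 = 660
  Plant4→Nampa: 40 × 7 = 280
  Plant4→Chico: 10 × 8 = 80
  Plant4→Utica: 20 × 6 = 120
Optimal cost = 1355.
Saving = 1450 − 1355 = 95.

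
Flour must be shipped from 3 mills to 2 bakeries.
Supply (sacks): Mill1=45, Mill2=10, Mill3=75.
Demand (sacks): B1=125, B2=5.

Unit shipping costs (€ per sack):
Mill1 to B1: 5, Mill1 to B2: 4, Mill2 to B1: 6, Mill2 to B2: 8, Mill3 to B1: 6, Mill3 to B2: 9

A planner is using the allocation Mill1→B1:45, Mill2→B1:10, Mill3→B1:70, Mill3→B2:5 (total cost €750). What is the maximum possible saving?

Current plan cost = 45·5 + 10·6 + 70·6 + 5·9 = €750.
Optimal plan:
  Mill1 to B1: 40 × €5 = €200
  Mill1 to B2: 5 × €4 = €20
  Mill2 to B1: 10 × €6 = €60
  Mill3 to B1: 75 × €6 = €450
Optimal cost = €730.
Saving = 750 − 730 = €20.

20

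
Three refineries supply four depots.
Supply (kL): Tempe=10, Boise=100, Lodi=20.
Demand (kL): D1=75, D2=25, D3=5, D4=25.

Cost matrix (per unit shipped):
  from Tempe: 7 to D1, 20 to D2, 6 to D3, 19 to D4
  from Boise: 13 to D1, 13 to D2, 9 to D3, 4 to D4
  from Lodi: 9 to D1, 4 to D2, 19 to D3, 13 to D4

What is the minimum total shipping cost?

One minimum-cost allocation:
  Tempe to D1: 10 × 7 = 70
  Boise to D1: 65 × 13 = 845
  Boise to D2: 5 × 13 = 65
  Boise to D3: 5 × 9 = 45
  Boise to D4: 25 × 4 = 100
  Lodi to D2: 20 × 4 = 80
Total = 70 + 845 + 65 + 45 + 100 + 80 = 1205.

1205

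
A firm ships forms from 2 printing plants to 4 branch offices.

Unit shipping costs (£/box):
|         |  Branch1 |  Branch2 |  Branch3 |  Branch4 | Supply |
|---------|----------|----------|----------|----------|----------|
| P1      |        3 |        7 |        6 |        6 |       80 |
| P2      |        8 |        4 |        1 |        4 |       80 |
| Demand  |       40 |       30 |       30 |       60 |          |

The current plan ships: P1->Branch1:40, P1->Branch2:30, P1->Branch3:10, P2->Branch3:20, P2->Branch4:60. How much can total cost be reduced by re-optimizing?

Current plan cost = 40·3 + 30·7 + 10·6 + 20·1 + 60·4 = £650.
Optimal plan:
  P1 to Branch1: 40 boxes
  P1 to Branch4: 40 boxes
  P2 to Branch2: 30 boxes
  P2 to Branch3: 30 boxes
  P2 to Branch4: 20 boxes
Optimal cost = £590.
Saving = 650 − 590 = £60.

60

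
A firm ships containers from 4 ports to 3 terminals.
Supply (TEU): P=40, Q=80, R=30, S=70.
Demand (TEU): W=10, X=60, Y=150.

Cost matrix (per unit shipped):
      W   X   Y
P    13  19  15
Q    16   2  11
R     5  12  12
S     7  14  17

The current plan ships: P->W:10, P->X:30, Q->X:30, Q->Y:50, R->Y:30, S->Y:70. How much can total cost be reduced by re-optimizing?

Current plan cost = 10·13 + 30·19 + 30·2 + 50·11 + 30·12 + 70·17 = 2860.
Optimal plan:
  P to Y: 40 TEU
  Q to X: 60 TEU
  Q to Y: 20 TEU
  R to Y: 30 TEU
  S to W: 10 TEU
  S to Y: 60 TEU
Optimal cost = 2390.
Saving = 2860 − 2390 = 470.

470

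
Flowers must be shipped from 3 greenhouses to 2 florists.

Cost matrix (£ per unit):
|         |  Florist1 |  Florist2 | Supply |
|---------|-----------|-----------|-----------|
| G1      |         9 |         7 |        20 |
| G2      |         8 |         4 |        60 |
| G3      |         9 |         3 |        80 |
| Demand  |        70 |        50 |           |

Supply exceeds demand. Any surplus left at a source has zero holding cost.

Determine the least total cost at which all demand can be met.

720

One minimum-cost allocation:
  G2–Florist1: 60 bunches
  G3–Florist1: 10 bunches
  G3–Florist2: 50 bunches
Total cost = £720.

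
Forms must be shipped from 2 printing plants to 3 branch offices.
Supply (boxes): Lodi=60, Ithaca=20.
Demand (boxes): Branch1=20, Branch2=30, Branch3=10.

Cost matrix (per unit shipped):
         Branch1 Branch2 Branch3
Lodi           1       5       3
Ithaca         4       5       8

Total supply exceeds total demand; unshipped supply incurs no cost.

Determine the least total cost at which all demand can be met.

A cheapest plan:
  Lodi–Branch1: 20 boxes
  Lodi–Branch2: 10 boxes
  Lodi–Branch3: 10 boxes
  Ithaca–Branch2: 20 boxes
Total cost = 200.

200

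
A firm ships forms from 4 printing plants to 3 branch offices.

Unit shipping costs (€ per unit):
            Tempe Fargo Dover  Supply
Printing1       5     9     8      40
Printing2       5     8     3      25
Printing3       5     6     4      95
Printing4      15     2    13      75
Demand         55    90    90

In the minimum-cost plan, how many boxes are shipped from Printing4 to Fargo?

75

Optimal shipments:
  Printing1–Tempe: 40 × €5 = €200
  Printing2–Dover: 25 × €3 = €75
  Printing3–Tempe: 15 × €5 = €75
  Printing3–Fargo: 15 × €6 = €90
  Printing3–Dover: 65 × €4 = €260
  Printing4–Fargo: 75 × €2 = €150
Total cost = €850.
So Printing4→Fargo carries 75 boxes.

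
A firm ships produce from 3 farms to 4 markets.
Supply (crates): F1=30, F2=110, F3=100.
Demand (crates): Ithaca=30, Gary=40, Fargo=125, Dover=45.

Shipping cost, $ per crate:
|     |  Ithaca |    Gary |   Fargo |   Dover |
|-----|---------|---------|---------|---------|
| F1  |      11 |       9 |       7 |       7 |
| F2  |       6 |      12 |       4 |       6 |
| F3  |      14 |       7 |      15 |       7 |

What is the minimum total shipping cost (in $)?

1485

An optimal shipping plan:
  F1 to Fargo: 30 × $7 = $210
  F2 to Ithaca: 15 × $6 = $90
  F2 to Fargo: 95 × $4 = $380
  F3 to Ithaca: 15 × $14 = $210
  F3 to Gary: 40 × $7 = $280
  F3 to Dover: 45 × $7 = $315
Total = 210 + 90 + 380 + 210 + 280 + 315 = $1485.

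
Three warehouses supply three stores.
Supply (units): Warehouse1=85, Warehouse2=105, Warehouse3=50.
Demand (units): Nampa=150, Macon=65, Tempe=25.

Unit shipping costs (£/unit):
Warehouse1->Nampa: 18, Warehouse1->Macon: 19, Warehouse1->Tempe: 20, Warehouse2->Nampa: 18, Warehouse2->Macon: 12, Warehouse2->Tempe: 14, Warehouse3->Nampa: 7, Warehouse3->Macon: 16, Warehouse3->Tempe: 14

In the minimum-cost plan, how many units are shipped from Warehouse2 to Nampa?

15

Optimal shipments:
  Warehouse1→Nampa: 85 units
  Warehouse2→Nampa: 15 units
  Warehouse2→Macon: 65 units
  Warehouse2→Tempe: 25 units
  Warehouse3→Nampa: 50 units
Total cost = £3280.
So Warehouse2→Nampa carries 15 units.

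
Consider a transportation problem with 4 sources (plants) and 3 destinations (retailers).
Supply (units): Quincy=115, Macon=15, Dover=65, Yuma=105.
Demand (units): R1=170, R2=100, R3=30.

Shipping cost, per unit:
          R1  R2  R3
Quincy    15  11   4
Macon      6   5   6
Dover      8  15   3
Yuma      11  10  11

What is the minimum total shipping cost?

2805

Optimal allocation:
  Quincy->R2: 85 × 11 = 935
  Quincy->R3: 30 × 4 = 120
  Macon->R1: 15 × 6 = 90
  Dover->R1: 65 × 8 = 520
  Yuma->R1: 90 × 11 = 990
  Yuma->R2: 15 × 10 = 150
Total = 935 + 120 + 90 + 520 + 990 + 150 = 2805.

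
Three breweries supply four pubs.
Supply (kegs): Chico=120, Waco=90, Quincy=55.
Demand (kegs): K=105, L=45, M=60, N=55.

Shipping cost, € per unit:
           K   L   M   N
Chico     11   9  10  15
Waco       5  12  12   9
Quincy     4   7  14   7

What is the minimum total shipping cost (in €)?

An optimal shipping plan:
  Chico→K: 15 × €11 = €165
  Chico→L: 45 × €9 = €405
  Chico→M: 60 × €10 = €600
  Waco→K: 90 × €5 = €450
  Quincy→N: 55 × €7 = €385
Total = 165 + 405 + 600 + 450 + 385 = €2005.
(Supply check: Chico ships 120; Waco ships 90; Quincy ships 55.)

2005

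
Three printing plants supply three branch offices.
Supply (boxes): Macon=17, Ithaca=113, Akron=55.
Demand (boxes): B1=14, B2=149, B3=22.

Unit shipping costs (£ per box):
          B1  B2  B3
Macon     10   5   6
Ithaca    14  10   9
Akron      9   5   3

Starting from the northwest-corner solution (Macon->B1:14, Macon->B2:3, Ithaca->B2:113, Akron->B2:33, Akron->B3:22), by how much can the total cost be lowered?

Current plan cost = 14·10 + 3·5 + 113·10 + 33·5 + 22·3 = £1516.
Optimal plan:
  Macon to B2: 17 × £5 = £85
  Ithaca to B1: 14 × £14 = £196
  Ithaca to B2: 99 × £10 = £990
  Akron to B2: 33 × £5 = £165
  Akron to B3: 22 × £3 = £66
Optimal cost = £1502.
Saving = 1516 − 1502 = £14.

14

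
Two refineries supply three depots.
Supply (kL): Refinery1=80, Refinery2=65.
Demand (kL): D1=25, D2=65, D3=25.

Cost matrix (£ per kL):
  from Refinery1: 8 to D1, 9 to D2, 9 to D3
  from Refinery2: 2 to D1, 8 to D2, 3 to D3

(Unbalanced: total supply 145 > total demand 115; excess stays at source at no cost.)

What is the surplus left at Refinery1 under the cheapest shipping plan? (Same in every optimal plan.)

Minimum-cost shipments:
  Refinery1 to D2: 50 × £9 = £450
  Refinery2 to D1: 25 × £2 = £50
  Refinery2 to D2: 15 × £8 = £120
  Refinery2 to D3: 25 × £3 = £75
Total cost = £695.
Refinery1 ships 50 of its 80, leaving 30.

30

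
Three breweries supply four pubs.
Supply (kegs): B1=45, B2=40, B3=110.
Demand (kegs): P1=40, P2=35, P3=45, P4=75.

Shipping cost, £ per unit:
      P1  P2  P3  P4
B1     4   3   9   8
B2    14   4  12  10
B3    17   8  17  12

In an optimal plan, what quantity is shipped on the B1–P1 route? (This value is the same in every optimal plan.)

40

Optimal shipments:
  B1–P1: 40 × £4 = £160
  B1–P3: 5 × £9 = £45
  B2–P3: 40 × £12 = £480
  B3–P2: 35 × £8 = £280
  B3–P4: 75 × £12 = £900
Total cost = £1865.
So B1→P1 carries 40 kegs.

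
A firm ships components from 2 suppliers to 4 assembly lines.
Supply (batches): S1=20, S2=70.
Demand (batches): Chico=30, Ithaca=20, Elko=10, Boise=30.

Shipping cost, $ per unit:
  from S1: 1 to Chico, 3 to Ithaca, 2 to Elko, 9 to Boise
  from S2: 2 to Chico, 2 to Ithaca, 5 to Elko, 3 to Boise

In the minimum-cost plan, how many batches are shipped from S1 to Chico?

Optimal shipments:
  S1–Chico: 10 × $1 = $10
  S1–Elko: 10 × $2 = $20
  S2–Chico: 20 × $2 = $40
  S2–Ithaca: 20 × $2 = $40
  S2–Boise: 30 × $3 = $90
Total cost = $200.
So S1→Chico carries 10 batches.

10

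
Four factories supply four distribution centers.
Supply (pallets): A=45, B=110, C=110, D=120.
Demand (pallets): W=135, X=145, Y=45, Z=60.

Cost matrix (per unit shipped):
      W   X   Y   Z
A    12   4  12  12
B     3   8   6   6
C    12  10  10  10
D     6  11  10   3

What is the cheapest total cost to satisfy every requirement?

2255

A cheapest plan:
  A–X: 45 × 4 = 180
  B–W: 75 × 3 = 225
  B–Y: 35 × 6 = 210
  C–X: 100 × 10 = 1000
  C–Y: 10 × 10 = 100
  D–W: 60 × 6 = 360
  D–Z: 60 × 3 = 180
Total = 180 + 225 + 210 + 1000 + 100 + 360 + 180 = 2255.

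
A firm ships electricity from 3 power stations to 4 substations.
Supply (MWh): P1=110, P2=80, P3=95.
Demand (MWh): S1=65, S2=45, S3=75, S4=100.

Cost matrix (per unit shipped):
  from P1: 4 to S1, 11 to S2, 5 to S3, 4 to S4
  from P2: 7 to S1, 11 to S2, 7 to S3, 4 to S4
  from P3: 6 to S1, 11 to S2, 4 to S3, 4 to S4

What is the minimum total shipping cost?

1455

Optimal allocation:
  P1 to S1: 65 MWh
  P1 to S2: 45 MWh
  P2 to S4: 80 MWh
  P3 to S3: 75 MWh
  P3 to S4: 20 MWh
Total cost = 1455.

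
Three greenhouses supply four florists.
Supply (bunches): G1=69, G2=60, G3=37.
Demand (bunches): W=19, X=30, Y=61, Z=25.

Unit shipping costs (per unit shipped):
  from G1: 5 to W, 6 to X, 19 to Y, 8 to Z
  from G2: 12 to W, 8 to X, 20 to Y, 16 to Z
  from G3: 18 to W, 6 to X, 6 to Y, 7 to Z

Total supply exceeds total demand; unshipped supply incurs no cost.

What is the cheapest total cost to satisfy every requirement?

1187

One minimum-cost allocation:
  G1 to W: 19 × 5 = 95
  G1 to X: 25 × 6 = 150
  G1 to Z: 25 × 8 = 200
  G2 to X: 5 × 8 = 40
  G2 to Y: 24 × 20 = 480
  G3 to Y: 37 × 6 = 222
Total = 95 + 150 + 200 + 40 + 480 + 222 = 1187.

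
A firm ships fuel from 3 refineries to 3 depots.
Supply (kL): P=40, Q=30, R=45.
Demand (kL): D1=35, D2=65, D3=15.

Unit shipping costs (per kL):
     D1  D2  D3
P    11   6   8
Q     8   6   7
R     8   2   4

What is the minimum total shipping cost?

One minimum-cost allocation:
  P->D1: 5 × 11 = 55
  P->D2: 20 × 6 = 120
  P->D3: 15 × 8 = 120
  Q->D1: 30 × 8 = 240
  R->D2: 45 × 2 = 90
Total = 55 + 120 + 120 + 240 + 90 = 625.
(Supply check: P ships 40; Q ships 30; R ships 45.)

625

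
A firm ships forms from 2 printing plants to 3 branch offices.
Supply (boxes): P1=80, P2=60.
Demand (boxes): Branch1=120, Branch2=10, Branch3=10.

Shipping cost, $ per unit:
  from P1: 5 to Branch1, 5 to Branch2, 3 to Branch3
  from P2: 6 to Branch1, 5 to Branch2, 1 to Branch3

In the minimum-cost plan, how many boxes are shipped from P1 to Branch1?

The minimum-cost plan:
  P1–Branch1: 80 boxes
  P2–Branch1: 40 boxes
  P2–Branch2: 10 boxes
  P2–Branch3: 10 boxes
Total cost = $700.
So P1→Branch1 carries 80 boxes.

80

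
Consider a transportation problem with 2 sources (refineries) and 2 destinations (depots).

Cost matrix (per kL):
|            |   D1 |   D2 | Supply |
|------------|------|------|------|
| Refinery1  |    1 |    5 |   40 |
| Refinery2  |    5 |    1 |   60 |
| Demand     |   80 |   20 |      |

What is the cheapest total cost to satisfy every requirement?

260

A cheapest plan:
  Refinery1 to D1: 40 × 1 = 40
  Refinery2 to D1: 40 × 5 = 200
  Refinery2 to D2: 20 × 1 = 20
Total = 40 + 200 + 20 = 260.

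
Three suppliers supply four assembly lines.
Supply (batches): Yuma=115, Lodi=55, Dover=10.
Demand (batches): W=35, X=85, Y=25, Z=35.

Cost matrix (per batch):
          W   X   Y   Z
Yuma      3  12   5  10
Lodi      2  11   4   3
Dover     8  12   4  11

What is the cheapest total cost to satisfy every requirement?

One minimum-cost allocation:
  Yuma–W: 15 × 3 = 45
  Yuma–X: 85 × 12 = 1020
  Yuma–Y: 15 × 5 = 75
  Lodi–W: 20 × 2 = 40
  Lodi–Z: 35 × 3 = 105
  Dover–Y: 10 × 4 = 40
Total = 45 + 1020 + 75 + 40 + 105 + 40 = 1325.

1325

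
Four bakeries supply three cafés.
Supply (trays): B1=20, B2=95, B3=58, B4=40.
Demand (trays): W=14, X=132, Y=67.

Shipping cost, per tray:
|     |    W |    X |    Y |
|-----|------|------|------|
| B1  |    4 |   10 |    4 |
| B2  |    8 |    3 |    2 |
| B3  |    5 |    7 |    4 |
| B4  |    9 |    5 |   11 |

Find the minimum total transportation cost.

One minimum-cost allocation:
  B1->W: 14 × 4 = 56
  B1->Y: 6 × 4 = 24
  B2->X: 92 × 3 = 276
  B2->Y: 3 × 2 = 6
  B3->Y: 58 × 4 = 232
  B4->X: 40 × 5 = 200
Total = 56 + 24 + 276 + 6 + 232 + 200 = 794.

794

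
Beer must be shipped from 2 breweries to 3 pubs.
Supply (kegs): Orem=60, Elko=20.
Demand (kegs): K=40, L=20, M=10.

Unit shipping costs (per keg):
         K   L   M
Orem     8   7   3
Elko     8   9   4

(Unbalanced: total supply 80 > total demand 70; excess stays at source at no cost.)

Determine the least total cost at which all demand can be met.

Optimal allocation:
  Orem–K: 20 × 8 = 160
  Orem–L: 20 × 7 = 140
  Orem–M: 10 × 3 = 30
  Elko–K: 20 × 8 = 160
Total = 160 + 140 + 30 + 160 = 490.

490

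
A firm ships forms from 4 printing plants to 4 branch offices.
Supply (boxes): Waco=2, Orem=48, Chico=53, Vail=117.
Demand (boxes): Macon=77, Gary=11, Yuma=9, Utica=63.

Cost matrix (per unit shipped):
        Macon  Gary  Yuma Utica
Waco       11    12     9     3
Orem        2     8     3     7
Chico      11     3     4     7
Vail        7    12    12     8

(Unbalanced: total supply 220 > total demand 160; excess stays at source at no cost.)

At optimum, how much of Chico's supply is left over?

An optimal plan:
  Waco to Utica: 2 boxes
  Orem to Macon: 48 boxes
  Chico to Gary: 11 boxes
  Chico to Yuma: 9 boxes
  Chico to Utica: 33 boxes
  Vail to Macon: 29 boxes
  Vail to Utica: 28 boxes
Total cost = 829.
Chico ships 53 of its 53, leaving 0.

0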